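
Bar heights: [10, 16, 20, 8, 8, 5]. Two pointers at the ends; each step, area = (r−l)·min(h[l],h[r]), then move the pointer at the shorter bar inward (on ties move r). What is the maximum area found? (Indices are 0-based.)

max area = 32

l=0 r=5: min(10,5)*5=25 best=25 *, r--
l=0 r=4: min(10,8)*4=32 best=32 *, r--
l=0 r=3: min(10,8)*3=24 best=32, r--
l=0 r=2: min(10,20)*2=20 best=32, l++
l=1 r=2: min(16,20)*1=16 best=32, l++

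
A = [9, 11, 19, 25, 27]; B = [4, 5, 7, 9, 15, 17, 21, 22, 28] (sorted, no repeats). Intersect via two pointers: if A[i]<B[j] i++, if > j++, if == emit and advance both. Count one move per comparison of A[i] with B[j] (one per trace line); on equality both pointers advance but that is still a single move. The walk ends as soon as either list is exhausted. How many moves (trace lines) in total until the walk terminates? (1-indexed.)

i=1 j=1: 9>4, j++
i=1 j=2: 9>5, j++
i=1 j=3: 9>7, j++
i=1 j=4: 9==9 emit, i++,j++
i=2 j=5: 11<15, i++
i=3 j=5: 19>15, j++
i=3 j=6: 19>17, j++
i=3 j=7: 19<21, i++
i=4 j=7: 25>21, j++
i=4 j=8: 25>22, j++
i=4 j=9: 25<28, i++
i=5 j=9: 27<28, i++

12 moves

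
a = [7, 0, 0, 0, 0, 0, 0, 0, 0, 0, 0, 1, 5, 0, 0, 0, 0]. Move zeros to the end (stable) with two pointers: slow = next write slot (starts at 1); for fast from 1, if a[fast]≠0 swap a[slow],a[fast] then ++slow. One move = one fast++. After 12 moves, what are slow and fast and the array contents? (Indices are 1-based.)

(s=1,f=1) a[fast]=7≠0 swap→a[1]=7 → slow++,fast++
(s=2,f=2) a[fast]=0 → fast++
(s=2,f=3) a[fast]=0 → fast++
(s=2,f=4) a[fast]=0 → fast++
(s=2,f=5) a[fast]=0 → fast++
(s=2,f=6) a[fast]=0 → fast++
(s=2,f=7) a[fast]=0 → fast++
(s=2,f=8) a[fast]=0 → fast++
(s=2,f=9) a[fast]=0 → fast++
(s=2,f=10) a[fast]=0 → fast++
(s=2,f=11) a[fast]=0 → fast++
(s=2,f=12) a[fast]=1≠0 swap→a[2]=1 → slow++,fast++

slow=3, fast=13, a=[7, 1, 0, 0, 0, 0, 0, 0, 0, 0, 0, 0, 5, 0, 0, 0, 0]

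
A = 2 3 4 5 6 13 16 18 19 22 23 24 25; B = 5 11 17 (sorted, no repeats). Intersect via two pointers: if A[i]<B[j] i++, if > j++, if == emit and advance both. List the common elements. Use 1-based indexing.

[i=1,j=1] 2<5 → i++
[i=2,j=1] 3<5 → i++
[i=3,j=1] 4<5 → i++
[i=4,j=1] 5==5 emit → i++,j++
[i=5,j=2] 6<11 → i++
[i=6,j=2] 13>11 → j++
[i=6,j=3] 13<17 → i++
[i=7,j=3] 16<17 → i++
[i=8,j=3] 18>17 → j++

intersection = [5]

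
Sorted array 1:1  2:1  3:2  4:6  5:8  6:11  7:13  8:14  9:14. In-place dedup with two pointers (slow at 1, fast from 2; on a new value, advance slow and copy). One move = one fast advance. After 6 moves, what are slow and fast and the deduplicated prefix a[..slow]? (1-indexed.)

slow=1 fast=2: a[fast]=1=a[slow] dup, fast++
slow=1 fast=3: a[fast]=2≠a[slow]=1 write a[2]=2, slow++,fast++
slow=2 fast=4: a[fast]=6≠a[slow]=2 write a[3]=6, slow++,fast++
slow=3 fast=5: a[fast]=8≠a[slow]=6 write a[4]=8, slow++,fast++
slow=4 fast=6: a[fast]=11≠a[slow]=8 write a[5]=11, slow++,fast++
slow=5 fast=7: a[fast]=13≠a[slow]=11 write a[6]=13, slow++,fast++

slow=6, fast=8, prefix=[1, 2, 6, 8, 11, 13]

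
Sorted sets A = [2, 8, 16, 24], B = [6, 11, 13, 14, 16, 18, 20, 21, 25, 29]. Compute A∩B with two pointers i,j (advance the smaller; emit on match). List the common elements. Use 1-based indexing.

[i=1,j=1] 2<6 → i++
[i=2,j=1] 8>6 → j++
[i=2,j=2] 8<11 → i++
[i=3,j=2] 16>11 → j++
[i=3,j=3] 16>13 → j++
[i=3,j=4] 16>14 → j++
[i=3,j=5] 16==16 emit → i++,j++
[i=4,j=6] 24>18 → j++
[i=4,j=7] 24>20 → j++
[i=4,j=8] 24>21 → j++
[i=4,j=9] 24<25 → i++

intersection = [16]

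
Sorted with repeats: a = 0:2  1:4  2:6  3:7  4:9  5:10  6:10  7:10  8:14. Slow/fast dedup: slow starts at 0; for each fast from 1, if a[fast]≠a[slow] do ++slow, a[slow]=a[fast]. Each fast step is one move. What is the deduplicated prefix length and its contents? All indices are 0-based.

length 7; prefix = [2, 4, 6, 7, 9, 10, 14]

(s=0,f=1) a[fast]=4≠a[slow]=2 write a[1]=4 → slow++,fast++
(s=1,f=2) a[fast]=6≠a[slow]=4 write a[2]=6 → slow++,fast++
(s=2,f=3) a[fast]=7≠a[slow]=6 write a[3]=7 → slow++,fast++
(s=3,f=4) a[fast]=9≠a[slow]=7 write a[4]=9 → slow++,fast++
(s=4,f=5) a[fast]=10≠a[slow]=9 write a[5]=10 → slow++,fast++
(s=5,f=6) a[fast]=10=a[slow] dup → fast++
(s=5,f=7) a[fast]=10=a[slow] dup → fast++
(s=5,f=8) a[fast]=14≠a[slow]=10 write a[6]=14 → slow++,fast++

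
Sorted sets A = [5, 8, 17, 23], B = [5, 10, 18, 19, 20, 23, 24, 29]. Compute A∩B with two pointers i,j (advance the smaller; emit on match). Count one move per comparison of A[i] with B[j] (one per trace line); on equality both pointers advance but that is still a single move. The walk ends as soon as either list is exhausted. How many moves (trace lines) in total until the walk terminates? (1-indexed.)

8 moves

i=1 j=1: 5==5 emit, i++,j++
i=2 j=2: 8<10, i++
i=3 j=2: 17>10, j++
i=3 j=3: 17<18, i++
i=4 j=3: 23>18, j++
i=4 j=4: 23>19, j++
i=4 j=5: 23>20, j++
i=4 j=6: 23==23 emit, i++,j++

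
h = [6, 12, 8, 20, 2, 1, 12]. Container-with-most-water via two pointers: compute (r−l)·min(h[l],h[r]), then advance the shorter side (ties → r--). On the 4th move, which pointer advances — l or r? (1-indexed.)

[1,7] min(6,12)*6=36 best=36 * → l++
[2,7] min(12,12)*5=60 best=60 * → r--
[2,6] min(12,1)*4=4 best=60 → r--
[2,5] min(12,2)*3=6 best=60 → r--

r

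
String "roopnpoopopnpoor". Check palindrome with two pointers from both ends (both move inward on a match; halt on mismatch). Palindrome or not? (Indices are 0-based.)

not a palindrome (mismatch at 7,8)

[0,15] 'r'=='r' → l++,r--
[1,14] 'o'=='o' → l++,r--
[2,13] 'o'=='o' → l++,r--
[3,12] 'p'=='p' → l++,r--
[4,11] 'n'=='n' → l++,r--
[5,10] 'p'=='p' → l++,r--
[6,9] 'o'=='o' → l++,r--
[7,8] 'o'!='p' → stop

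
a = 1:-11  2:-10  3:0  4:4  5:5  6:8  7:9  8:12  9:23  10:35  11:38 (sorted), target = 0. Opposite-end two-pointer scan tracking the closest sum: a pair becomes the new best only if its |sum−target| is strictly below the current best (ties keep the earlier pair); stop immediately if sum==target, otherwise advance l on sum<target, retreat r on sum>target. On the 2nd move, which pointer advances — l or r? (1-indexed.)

l=1 r=11: -11+38=27 d=27 *, r--
l=1 r=10: -11+35=24 d=24 *, r--

r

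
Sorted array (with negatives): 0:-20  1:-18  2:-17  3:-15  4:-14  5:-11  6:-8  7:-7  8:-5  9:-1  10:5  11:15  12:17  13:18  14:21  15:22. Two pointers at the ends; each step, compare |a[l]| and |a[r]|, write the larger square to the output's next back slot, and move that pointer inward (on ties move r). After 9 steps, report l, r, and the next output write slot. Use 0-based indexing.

l=4, r=10, next write slot=6

l=0 r=15: |-20|<=|22| out[15]=484, r--
l=0 r=14: |-20|<=|21| out[14]=441, r--
l=0 r=13: |-20|>|18| out[13]=400, l++
l=1 r=13: |-18|<=|18| out[12]=324, r--
l=1 r=12: |-18|>|17| out[11]=324, l++
l=2 r=12: |-17|<=|17| out[10]=289, r--
l=2 r=11: |-17|>|15| out[9]=289, l++
l=3 r=11: |-15|<=|15| out[8]=225, r--
l=3 r=10: |-15|>|5| out[7]=225, l++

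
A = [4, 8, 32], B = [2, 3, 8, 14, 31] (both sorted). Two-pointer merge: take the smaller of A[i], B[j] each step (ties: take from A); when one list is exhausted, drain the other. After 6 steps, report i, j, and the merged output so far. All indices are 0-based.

i=0 j=0: A[i]=4>B[j]=2 take 2, j++
i=0 j=1: A[i]=4>B[j]=3 take 3, j++
i=0 j=2: A[i]=4<=B[j]=8 take 4, i++
i=1 j=2: A[i]=8<=B[j]=8 take 8, i++
i=2 j=2: A[i]=32>B[j]=8 take 8, j++
i=2 j=3: A[i]=32>B[j]=14 take 14, j++

i=2, j=4, merged so far=[2, 3, 4, 8, 8, 14]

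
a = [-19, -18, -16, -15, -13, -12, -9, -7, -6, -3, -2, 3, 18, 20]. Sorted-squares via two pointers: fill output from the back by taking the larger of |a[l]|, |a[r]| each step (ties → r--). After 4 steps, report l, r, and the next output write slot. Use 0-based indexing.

l=2, r=11, next write slot=9

[0,13] |-19|<=|20| out[13]=400 → r--
[0,12] |-19|>|18| out[12]=361 → l++
[1,12] |-18|<=|18| out[11]=324 → r--
[1,11] |-18|>|3| out[10]=324 → l++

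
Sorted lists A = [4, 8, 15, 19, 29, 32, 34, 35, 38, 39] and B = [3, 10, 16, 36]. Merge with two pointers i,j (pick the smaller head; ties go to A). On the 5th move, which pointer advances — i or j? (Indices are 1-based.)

[i=1,j=1] A[i]=4>B[j]=3 take 3 → j++
[i=1,j=2] A[i]=4<=B[j]=10 take 4 → i++
[i=2,j=2] A[i]=8<=B[j]=10 take 8 → i++
[i=3,j=2] A[i]=15>B[j]=10 take 10 → j++
[i=3,j=3] A[i]=15<=B[j]=16 take 15 → i++

i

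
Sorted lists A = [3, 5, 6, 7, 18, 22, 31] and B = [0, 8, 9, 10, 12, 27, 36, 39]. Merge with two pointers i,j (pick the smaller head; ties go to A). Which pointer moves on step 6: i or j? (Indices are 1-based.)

i=1 j=1: A[i]=3>B[j]=0 take 0, j++
i=1 j=2: A[i]=3<=B[j]=8 take 3, i++
i=2 j=2: A[i]=5<=B[j]=8 take 5, i++
i=3 j=2: A[i]=6<=B[j]=8 take 6, i++
i=4 j=2: A[i]=7<=B[j]=8 take 7, i++
i=5 j=2: A[i]=18>B[j]=8 take 8, j++

j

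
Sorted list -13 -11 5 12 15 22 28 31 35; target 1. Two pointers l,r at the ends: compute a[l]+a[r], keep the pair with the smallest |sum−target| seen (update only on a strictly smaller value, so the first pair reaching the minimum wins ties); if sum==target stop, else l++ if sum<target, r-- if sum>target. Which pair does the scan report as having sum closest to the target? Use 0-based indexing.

pair (-11, 12) with sum 1 (|Δ|=0)

l=0 r=8: -13+35=22 d=21 *, r--
l=0 r=7: -13+31=18 d=17 *, r--
l=0 r=6: -13+28=15 d=14 *, r--
l=0 r=5: -13+22=9 d=8 *, r--
l=0 r=4: -13+15=2 d=1 *, r--
l=0 r=3: -13+12=-1 d=2, l++
l=1 r=3: -11+12=1 d=0 *, stop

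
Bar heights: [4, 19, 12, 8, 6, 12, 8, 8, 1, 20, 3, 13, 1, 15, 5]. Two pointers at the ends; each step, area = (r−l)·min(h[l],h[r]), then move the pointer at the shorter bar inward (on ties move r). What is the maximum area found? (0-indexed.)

l=0 r=14: min(4,5)*14=56 best=56 *, l++
l=1 r=14: min(19,5)*13=65 best=65 *, r--
l=1 r=13: min(19,15)*12=180 best=180 *, r--
l=1 r=12: min(19,1)*11=11 best=180, r--
l=1 r=11: min(19,13)*10=130 best=180, r--
l=1 r=10: min(19,3)*9=27 best=180, r--
l=1 r=9: min(19,20)*8=152 best=180, l++
l=2 r=9: min(12,20)*7=84 best=180, l++
l=3 r=9: min(8,20)*6=48 best=180, l++
l=4 r=9: min(6,20)*5=30 best=180, l++
l=5 r=9: min(12,20)*4=48 best=180, l++
l=6 r=9: min(8,20)*3=24 best=180, l++
l=7 r=9: min(8,20)*2=16 best=180, l++
l=8 r=9: min(1,20)*1=1 best=180, l++

max area = 180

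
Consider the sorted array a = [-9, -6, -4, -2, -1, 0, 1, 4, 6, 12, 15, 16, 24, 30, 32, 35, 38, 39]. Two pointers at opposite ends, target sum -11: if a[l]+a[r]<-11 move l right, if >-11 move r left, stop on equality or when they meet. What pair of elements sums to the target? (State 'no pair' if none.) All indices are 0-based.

(-9, -2)

[0,17] -9+39=30 >-11 → r--
[0,16] -9+38=29 >-11 → r--
[0,15] -9+35=26 >-11 → r--
[0,14] -9+32=23 >-11 → r--
[0,13] -9+30=21 >-11 → r--
[0,12] -9+24=15 >-11 → r--
[0,11] -9+16=7 >-11 → r--
[0,10] -9+15=6 >-11 → r--
[0,9] -9+12=3 >-11 → r--
[0,8] -9+6=-3 >-11 → r--
[0,7] -9+4=-5 >-11 → r--
[0,6] -9+1=-8 >-11 → r--
[0,5] -9+0=-9 >-11 → r--
[0,4] -9+-1=-10 >-11 → r--
[0,3] -9+-2=-11 → found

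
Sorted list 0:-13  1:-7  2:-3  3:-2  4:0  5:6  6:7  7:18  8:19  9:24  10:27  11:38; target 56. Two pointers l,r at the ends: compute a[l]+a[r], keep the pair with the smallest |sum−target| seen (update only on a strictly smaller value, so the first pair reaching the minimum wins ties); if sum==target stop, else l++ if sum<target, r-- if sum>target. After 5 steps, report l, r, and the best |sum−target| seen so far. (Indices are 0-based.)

l=5, r=11, best |Δ|=18

l=0 r=11: -13+38=25 d=31 *, l++
l=1 r=11: -7+38=31 d=25 *, l++
l=2 r=11: -3+38=35 d=21 *, l++
l=3 r=11: -2+38=36 d=20 *, l++
l=4 r=11: 0+38=38 d=18 *, l++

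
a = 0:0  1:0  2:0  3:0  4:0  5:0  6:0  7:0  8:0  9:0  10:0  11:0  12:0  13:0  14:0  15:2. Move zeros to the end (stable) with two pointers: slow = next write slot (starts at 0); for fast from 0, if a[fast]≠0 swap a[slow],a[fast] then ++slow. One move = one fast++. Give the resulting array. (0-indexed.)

[2, 0, 0, 0, 0, 0, 0, 0, 0, 0, 0, 0, 0, 0, 0, 0]

(s=0,f=0) a[fast]=0 → fast++
(s=0,f=1) a[fast]=0 → fast++
(s=0,f=2) a[fast]=0 → fast++
(s=0,f=3) a[fast]=0 → fast++
(s=0,f=4) a[fast]=0 → fast++
(s=0,f=5) a[fast]=0 → fast++
(s=0,f=6) a[fast]=0 → fast++
(s=0,f=7) a[fast]=0 → fast++
(s=0,f=8) a[fast]=0 → fast++
(s=0,f=9) a[fast]=0 → fast++
(s=0,f=10) a[fast]=0 → fast++
(s=0,f=11) a[fast]=0 → fast++
(s=0,f=12) a[fast]=0 → fast++
(s=0,f=13) a[fast]=0 → fast++
(s=0,f=14) a[fast]=0 → fast++
(s=0,f=15) a[fast]=2≠0 swap→a[0]=2 → slow++,fast++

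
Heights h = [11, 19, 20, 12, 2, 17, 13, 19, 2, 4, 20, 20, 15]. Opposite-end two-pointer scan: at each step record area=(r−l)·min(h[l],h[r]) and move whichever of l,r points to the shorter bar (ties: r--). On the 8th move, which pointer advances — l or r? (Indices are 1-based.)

r

l=1 r=13: min(11,15)*12=132 best=132 *, l++
l=2 r=13: min(19,15)*11=165 best=165 *, r--
l=2 r=12: min(19,20)*10=190 best=190 *, l++
l=3 r=12: min(20,20)*9=180 best=190, r--
l=3 r=11: min(20,20)*8=160 best=190, r--
l=3 r=10: min(20,4)*7=28 best=190, r--
l=3 r=9: min(20,2)*6=12 best=190, r--
l=3 r=8: min(20,19)*5=95 best=190, r--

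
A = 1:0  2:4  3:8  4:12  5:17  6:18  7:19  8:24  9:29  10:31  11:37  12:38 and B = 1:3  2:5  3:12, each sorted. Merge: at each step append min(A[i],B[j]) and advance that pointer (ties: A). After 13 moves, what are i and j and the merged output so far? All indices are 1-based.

i=11, j=4, merged so far=[0, 3, 4, 5, 8, 12, 12, 17, 18, 19, 24, 29, 31]

[i=1,j=1] A[i]=0<=B[j]=3 take 0 → i++
[i=2,j=1] A[i]=4>B[j]=3 take 3 → j++
[i=2,j=2] A[i]=4<=B[j]=5 take 4 → i++
[i=3,j=2] A[i]=8>B[j]=5 take 5 → j++
[i=3,j=3] A[i]=8<=B[j]=12 take 8 → i++
[i=4,j=3] A[i]=12<=B[j]=12 take 12 → i++
[i=5,j=3] A[i]=17>B[j]=12 take 12 → j++
[i=5,j=4] B done, take A[i]=17 → i++
[i=6,j=4] B done, take A[i]=18 → i++
[i=7,j=4] B done, take A[i]=19 → i++
[i=8,j=4] B done, take A[i]=24 → i++
[i=9,j=4] B done, take A[i]=29 → i++
[i=10,j=4] B done, take A[i]=31 → i++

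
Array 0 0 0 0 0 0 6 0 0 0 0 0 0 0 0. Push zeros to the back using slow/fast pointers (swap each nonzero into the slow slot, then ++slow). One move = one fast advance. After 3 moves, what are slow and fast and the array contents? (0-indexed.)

slow=0 fast=0: a[fast]=0, fast++
slow=0 fast=1: a[fast]=0, fast++
slow=0 fast=2: a[fast]=0, fast++

slow=0, fast=3, a=[0, 0, 0, 0, 0, 0, 6, 0, 0, 0, 0, 0, 0, 0, 0]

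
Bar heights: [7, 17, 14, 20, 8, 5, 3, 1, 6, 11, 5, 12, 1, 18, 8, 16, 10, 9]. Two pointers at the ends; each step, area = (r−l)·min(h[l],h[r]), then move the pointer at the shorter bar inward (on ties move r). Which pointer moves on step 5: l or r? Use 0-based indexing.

r

l=0 r=17: min(7,9)*17=119 best=119 *, l++
l=1 r=17: min(17,9)*16=144 best=144 *, r--
l=1 r=16: min(17,10)*15=150 best=150 *, r--
l=1 r=15: min(17,16)*14=224 best=224 *, r--
l=1 r=14: min(17,8)*13=104 best=224, r--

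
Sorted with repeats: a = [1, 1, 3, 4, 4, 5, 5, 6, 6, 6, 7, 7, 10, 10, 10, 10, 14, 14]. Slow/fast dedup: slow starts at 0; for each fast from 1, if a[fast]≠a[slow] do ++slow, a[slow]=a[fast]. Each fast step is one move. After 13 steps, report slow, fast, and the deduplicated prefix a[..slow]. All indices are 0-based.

slow=6, fast=14, prefix=[1, 3, 4, 5, 6, 7, 10]

(s=0,f=1) a[fast]=1=a[slow] dup → fast++
(s=0,f=2) a[fast]=3≠a[slow]=1 write a[1]=3 → slow++,fast++
(s=1,f=3) a[fast]=4≠a[slow]=3 write a[2]=4 → slow++,fast++
(s=2,f=4) a[fast]=4=a[slow] dup → fast++
(s=2,f=5) a[fast]=5≠a[slow]=4 write a[3]=5 → slow++,fast++
(s=3,f=6) a[fast]=5=a[slow] dup → fast++
(s=3,f=7) a[fast]=6≠a[slow]=5 write a[4]=6 → slow++,fast++
(s=4,f=8) a[fast]=6=a[slow] dup → fast++
(s=4,f=9) a[fast]=6=a[slow] dup → fast++
(s=4,f=10) a[fast]=7≠a[slow]=6 write a[5]=7 → slow++,fast++
(s=5,f=11) a[fast]=7=a[slow] dup → fast++
(s=5,f=12) a[fast]=10≠a[slow]=7 write a[6]=10 → slow++,fast++
(s=6,f=13) a[fast]=10=a[slow] dup → fast++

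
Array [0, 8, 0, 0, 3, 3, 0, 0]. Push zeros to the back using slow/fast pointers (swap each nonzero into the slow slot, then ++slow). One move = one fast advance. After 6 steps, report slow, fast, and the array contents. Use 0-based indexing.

slow=3, fast=6, a=[8, 3, 3, 0, 0, 0, 0, 0]

(s=0,f=0) a[fast]=0 → fast++
(s=0,f=1) a[fast]=8≠0 swap→a[0]=8 → slow++,fast++
(s=1,f=2) a[fast]=0 → fast++
(s=1,f=3) a[fast]=0 → fast++
(s=1,f=4) a[fast]=3≠0 swap→a[1]=3 → slow++,fast++
(s=2,f=5) a[fast]=3≠0 swap→a[2]=3 → slow++,fast++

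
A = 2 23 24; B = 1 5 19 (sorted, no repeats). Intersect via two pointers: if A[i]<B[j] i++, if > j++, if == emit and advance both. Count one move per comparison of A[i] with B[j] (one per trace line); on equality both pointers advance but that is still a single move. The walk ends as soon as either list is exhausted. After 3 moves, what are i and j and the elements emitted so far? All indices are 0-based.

i=1, j=2, emitted=[]

[i=0,j=0] 2>1 → j++
[i=0,j=1] 2<5 → i++
[i=1,j=1] 23>5 → j++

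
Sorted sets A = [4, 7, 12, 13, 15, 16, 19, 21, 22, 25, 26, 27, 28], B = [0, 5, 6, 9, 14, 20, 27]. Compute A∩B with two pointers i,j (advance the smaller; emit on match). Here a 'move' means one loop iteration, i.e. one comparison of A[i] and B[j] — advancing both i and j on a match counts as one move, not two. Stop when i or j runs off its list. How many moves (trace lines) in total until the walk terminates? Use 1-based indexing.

18 moves

[i=1,j=1] 4>0 → j++
[i=1,j=2] 4<5 → i++
[i=2,j=2] 7>5 → j++
[i=2,j=3] 7>6 → j++
[i=2,j=4] 7<9 → i++
[i=3,j=4] 12>9 → j++
[i=3,j=5] 12<14 → i++
[i=4,j=5] 13<14 → i++
[i=5,j=5] 15>14 → j++
[i=5,j=6] 15<20 → i++
[i=6,j=6] 16<20 → i++
[i=7,j=6] 19<20 → i++
[i=8,j=6] 21>20 → j++
[i=8,j=7] 21<27 → i++
[i=9,j=7] 22<27 → i++
[i=10,j=7] 25<27 → i++
[i=11,j=7] 26<27 → i++
[i=12,j=7] 27==27 emit → i++,j++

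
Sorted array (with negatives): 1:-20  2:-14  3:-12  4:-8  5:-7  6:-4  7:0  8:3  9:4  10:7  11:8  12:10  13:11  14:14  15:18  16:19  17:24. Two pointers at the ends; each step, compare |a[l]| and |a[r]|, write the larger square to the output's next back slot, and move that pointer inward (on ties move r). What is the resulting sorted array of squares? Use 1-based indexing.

[1,17] |-20|<=|24| out[17]=576 → r--
[1,16] |-20|>|19| out[16]=400 → l++
[2,16] |-14|<=|19| out[15]=361 → r--
[2,15] |-14|<=|18| out[14]=324 → r--
[2,14] |-14|<=|14| out[13]=196 → r--
[2,13] |-14|>|11| out[12]=196 → l++
[3,13] |-12|>|11| out[11]=144 → l++
[4,13] |-8|<=|11| out[10]=121 → r--
[4,12] |-8|<=|10| out[9]=100 → r--
[4,11] |-8|<=|8| out[8]=64 → r--
[4,10] |-8|>|7| out[7]=64 → l++
[5,10] |-7|<=|7| out[6]=49 → r--
[5,9] |-7|>|4| out[5]=49 → l++
[6,9] |-4|<=|4| out[4]=16 → r--
[6,8] |-4|>|3| out[3]=16 → l++
[7,8] |0|<=|3| out[2]=9 → r--
[7,7] |0|<=|0| out[1]=0 → r--

[0, 9, 16, 16, 49, 49, 64, 64, 100, 121, 144, 196, 196, 324, 361, 400, 576]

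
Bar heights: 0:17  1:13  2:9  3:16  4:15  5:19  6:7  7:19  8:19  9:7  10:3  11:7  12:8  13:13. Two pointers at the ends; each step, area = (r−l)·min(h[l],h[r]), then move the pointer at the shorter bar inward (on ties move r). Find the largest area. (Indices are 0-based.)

max area = 169

l=0 r=13: min(17,13)*13=169 best=169 *, r--
l=0 r=12: min(17,8)*12=96 best=169, r--
l=0 r=11: min(17,7)*11=77 best=169, r--
l=0 r=10: min(17,3)*10=30 best=169, r--
l=0 r=9: min(17,7)*9=63 best=169, r--
l=0 r=8: min(17,19)*8=136 best=169, l++
l=1 r=8: min(13,19)*7=91 best=169, l++
l=2 r=8: min(9,19)*6=54 best=169, l++
l=3 r=8: min(16,19)*5=80 best=169, l++
l=4 r=8: min(15,19)*4=60 best=169, l++
l=5 r=8: min(19,19)*3=57 best=169, r--
l=5 r=7: min(19,19)*2=38 best=169, r--
l=5 r=6: min(19,7)*1=7 best=169, r--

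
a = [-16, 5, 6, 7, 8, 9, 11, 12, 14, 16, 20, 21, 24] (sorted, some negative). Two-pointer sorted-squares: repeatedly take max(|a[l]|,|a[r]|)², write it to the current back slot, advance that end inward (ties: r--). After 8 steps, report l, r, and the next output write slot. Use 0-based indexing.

l=0 r=12: |-16|<=|24| out[12]=576, r--
l=0 r=11: |-16|<=|21| out[11]=441, r--
l=0 r=10: |-16|<=|20| out[10]=400, r--
l=0 r=9: |-16|<=|16| out[9]=256, r--
l=0 r=8: |-16|>|14| out[8]=256, l++
l=1 r=8: |5|<=|14| out[7]=196, r--
l=1 r=7: |5|<=|12| out[6]=144, r--
l=1 r=6: |5|<=|11| out[5]=121, r--

l=1, r=5, next write slot=4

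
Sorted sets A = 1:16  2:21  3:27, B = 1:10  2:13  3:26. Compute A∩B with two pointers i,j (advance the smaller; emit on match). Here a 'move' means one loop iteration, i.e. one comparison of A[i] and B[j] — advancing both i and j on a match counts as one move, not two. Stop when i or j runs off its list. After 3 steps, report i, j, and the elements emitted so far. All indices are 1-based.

i=2, j=3, emitted=[]

[i=1,j=1] 16>10 → j++
[i=1,j=2] 16>13 → j++
[i=1,j=3] 16<26 → i++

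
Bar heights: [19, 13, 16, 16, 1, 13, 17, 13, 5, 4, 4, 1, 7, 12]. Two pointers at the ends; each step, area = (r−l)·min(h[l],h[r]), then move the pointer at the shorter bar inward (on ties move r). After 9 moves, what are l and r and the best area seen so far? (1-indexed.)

l=1, r=5, best area=156

[1,14] min(19,12)*13=156 best=156 * → r--
[1,13] min(19,7)*12=84 best=156 → r--
[1,12] min(19,1)*11=11 best=156 → r--
[1,11] min(19,4)*10=40 best=156 → r--
[1,10] min(19,4)*9=36 best=156 → r--
[1,9] min(19,5)*8=40 best=156 → r--
[1,8] min(19,13)*7=91 best=156 → r--
[1,7] min(19,17)*6=102 best=156 → r--
[1,6] min(19,13)*5=65 best=156 → r--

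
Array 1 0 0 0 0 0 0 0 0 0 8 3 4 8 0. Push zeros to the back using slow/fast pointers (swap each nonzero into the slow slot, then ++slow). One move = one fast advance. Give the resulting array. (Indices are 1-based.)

slow=1 fast=1: a[fast]=1≠0 swap→a[1]=1, slow++,fast++
slow=2 fast=2: a[fast]=0, fast++
slow=2 fast=3: a[fast]=0, fast++
slow=2 fast=4: a[fast]=0, fast++
slow=2 fast=5: a[fast]=0, fast++
slow=2 fast=6: a[fast]=0, fast++
slow=2 fast=7: a[fast]=0, fast++
slow=2 fast=8: a[fast]=0, fast++
slow=2 fast=9: a[fast]=0, fast++
slow=2 fast=10: a[fast]=0, fast++
slow=2 fast=11: a[fast]=8≠0 swap→a[2]=8, slow++,fast++
slow=3 fast=12: a[fast]=3≠0 swap→a[3]=3, slow++,fast++
slow=4 fast=13: a[fast]=4≠0 swap→a[4]=4, slow++,fast++
slow=5 fast=14: a[fast]=8≠0 swap→a[5]=8, slow++,fast++
slow=6 fast=15: a[fast]=0, fast++

[1, 8, 3, 4, 8, 0, 0, 0, 0, 0, 0, 0, 0, 0, 0]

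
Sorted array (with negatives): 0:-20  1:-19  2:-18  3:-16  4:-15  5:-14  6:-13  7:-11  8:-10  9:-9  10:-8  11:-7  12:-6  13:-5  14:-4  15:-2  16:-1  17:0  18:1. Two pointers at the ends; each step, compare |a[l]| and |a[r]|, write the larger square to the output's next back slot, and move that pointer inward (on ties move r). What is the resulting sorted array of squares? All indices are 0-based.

[0,18] |-20|>|1| out[18]=400 → l++
[1,18] |-19|>|1| out[17]=361 → l++
[2,18] |-18|>|1| out[16]=324 → l++
[3,18] |-16|>|1| out[15]=256 → l++
[4,18] |-15|>|1| out[14]=225 → l++
[5,18] |-14|>|1| out[13]=196 → l++
[6,18] |-13|>|1| out[12]=169 → l++
[7,18] |-11|>|1| out[11]=121 → l++
[8,18] |-10|>|1| out[10]=100 → l++
[9,18] |-9|>|1| out[9]=81 → l++
[10,18] |-8|>|1| out[8]=64 → l++
[11,18] |-7|>|1| out[7]=49 → l++
[12,18] |-6|>|1| out[6]=36 → l++
[13,18] |-5|>|1| out[5]=25 → l++
[14,18] |-4|>|1| out[4]=16 → l++
[15,18] |-2|>|1| out[3]=4 → l++
[16,18] |-1|<=|1| out[2]=1 → r--
[16,17] |-1|>|0| out[1]=1 → l++
[17,17] |0|<=|0| out[0]=0 → r--

[0, 1, 1, 4, 16, 25, 36, 49, 64, 81, 100, 121, 169, 196, 225, 256, 324, 361, 400]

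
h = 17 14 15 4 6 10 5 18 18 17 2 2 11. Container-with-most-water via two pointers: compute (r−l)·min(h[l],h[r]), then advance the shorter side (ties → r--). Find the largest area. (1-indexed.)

[1,13] min(17,11)*12=132 best=132 * → r--
[1,12] min(17,2)*11=22 best=132 → r--
[1,11] min(17,2)*10=20 best=132 → r--
[1,10] min(17,17)*9=153 best=153 * → r--
[1,9] min(17,18)*8=136 best=153 → l++
[2,9] min(14,18)*7=98 best=153 → l++
[3,9] min(15,18)*6=90 best=153 → l++
[4,9] min(4,18)*5=20 best=153 → l++
[5,9] min(6,18)*4=24 best=153 → l++
[6,9] min(10,18)*3=30 best=153 → l++
[7,9] min(5,18)*2=10 best=153 → l++
[8,9] min(18,18)*1=18 best=153 → r--

max area = 153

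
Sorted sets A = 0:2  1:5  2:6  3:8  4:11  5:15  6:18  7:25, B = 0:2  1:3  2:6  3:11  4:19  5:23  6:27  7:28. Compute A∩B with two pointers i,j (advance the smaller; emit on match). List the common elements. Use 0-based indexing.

[i=0,j=0] 2==2 emit → i++,j++
[i=1,j=1] 5>3 → j++
[i=1,j=2] 5<6 → i++
[i=2,j=2] 6==6 emit → i++,j++
[i=3,j=3] 8<11 → i++
[i=4,j=3] 11==11 emit → i++,j++
[i=5,j=4] 15<19 → i++
[i=6,j=4] 18<19 → i++
[i=7,j=4] 25>19 → j++
[i=7,j=5] 25>23 → j++
[i=7,j=6] 25<27 → i++

intersection = [2, 6, 11]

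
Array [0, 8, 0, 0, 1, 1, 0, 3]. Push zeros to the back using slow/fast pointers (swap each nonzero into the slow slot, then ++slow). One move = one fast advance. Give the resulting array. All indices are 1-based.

slow=1 fast=1: a[fast]=0, fast++
slow=1 fast=2: a[fast]=8≠0 swap→a[1]=8, slow++,fast++
slow=2 fast=3: a[fast]=0, fast++
slow=2 fast=4: a[fast]=0, fast++
slow=2 fast=5: a[fast]=1≠0 swap→a[2]=1, slow++,fast++
slow=3 fast=6: a[fast]=1≠0 swap→a[3]=1, slow++,fast++
slow=4 fast=7: a[fast]=0, fast++
slow=4 fast=8: a[fast]=3≠0 swap→a[4]=3, slow++,fast++

[8, 1, 1, 3, 0, 0, 0, 0]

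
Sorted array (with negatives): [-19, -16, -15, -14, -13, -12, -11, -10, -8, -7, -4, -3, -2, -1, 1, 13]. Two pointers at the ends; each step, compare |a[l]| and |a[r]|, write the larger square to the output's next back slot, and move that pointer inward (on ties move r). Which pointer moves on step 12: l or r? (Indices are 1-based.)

l

l=1 r=16: |-19|>|13| out[16]=361, l++
l=2 r=16: |-16|>|13| out[15]=256, l++
l=3 r=16: |-15|>|13| out[14]=225, l++
l=4 r=16: |-14|>|13| out[13]=196, l++
l=5 r=16: |-13|<=|13| out[12]=169, r--
l=5 r=15: |-13|>|1| out[11]=169, l++
l=6 r=15: |-12|>|1| out[10]=144, l++
l=7 r=15: |-11|>|1| out[9]=121, l++
l=8 r=15: |-10|>|1| out[8]=100, l++
l=9 r=15: |-8|>|1| out[7]=64, l++
l=10 r=15: |-7|>|1| out[6]=49, l++
l=11 r=15: |-4|>|1| out[5]=16, l++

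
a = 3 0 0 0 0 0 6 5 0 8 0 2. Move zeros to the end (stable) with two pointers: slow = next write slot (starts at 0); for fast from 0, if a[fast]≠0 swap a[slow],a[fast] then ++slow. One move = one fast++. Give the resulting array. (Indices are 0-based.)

slow=0 fast=0: a[fast]=3≠0 swap→a[0]=3, slow++,fast++
slow=1 fast=1: a[fast]=0, fast++
slow=1 fast=2: a[fast]=0, fast++
slow=1 fast=3: a[fast]=0, fast++
slow=1 fast=4: a[fast]=0, fast++
slow=1 fast=5: a[fast]=0, fast++
slow=1 fast=6: a[fast]=6≠0 swap→a[1]=6, slow++,fast++
slow=2 fast=7: a[fast]=5≠0 swap→a[2]=5, slow++,fast++
slow=3 fast=8: a[fast]=0, fast++
slow=3 fast=9: a[fast]=8≠0 swap→a[3]=8, slow++,fast++
slow=4 fast=10: a[fast]=0, fast++
slow=4 fast=11: a[fast]=2≠0 swap→a[4]=2, slow++,fast++

[3, 6, 5, 8, 2, 0, 0, 0, 0, 0, 0, 0]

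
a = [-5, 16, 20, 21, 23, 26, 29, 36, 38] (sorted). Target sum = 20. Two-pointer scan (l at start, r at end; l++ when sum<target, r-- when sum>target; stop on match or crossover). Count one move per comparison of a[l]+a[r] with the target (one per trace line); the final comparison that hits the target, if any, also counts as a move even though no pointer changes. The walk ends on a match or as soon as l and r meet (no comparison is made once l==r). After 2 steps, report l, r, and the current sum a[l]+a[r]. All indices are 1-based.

l=1 r=9: -5+38=33 >20, r--
l=1 r=8: -5+36=31 >20, r--

l=1, r=7, sum=24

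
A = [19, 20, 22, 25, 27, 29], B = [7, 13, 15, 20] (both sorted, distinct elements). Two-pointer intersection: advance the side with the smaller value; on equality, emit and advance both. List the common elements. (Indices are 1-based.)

[i=1,j=1] 19>7 → j++
[i=1,j=2] 19>13 → j++
[i=1,j=3] 19>15 → j++
[i=1,j=4] 19<20 → i++
[i=2,j=4] 20==20 emit → i++,j++

intersection = [20]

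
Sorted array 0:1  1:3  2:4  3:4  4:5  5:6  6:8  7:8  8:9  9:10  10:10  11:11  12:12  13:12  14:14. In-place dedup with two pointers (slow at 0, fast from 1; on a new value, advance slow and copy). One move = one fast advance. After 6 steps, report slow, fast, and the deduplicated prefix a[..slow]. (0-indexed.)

(s=0,f=1) a[fast]=3≠a[slow]=1 write a[1]=3 → slow++,fast++
(s=1,f=2) a[fast]=4≠a[slow]=3 write a[2]=4 → slow++,fast++
(s=2,f=3) a[fast]=4=a[slow] dup → fast++
(s=2,f=4) a[fast]=5≠a[slow]=4 write a[3]=5 → slow++,fast++
(s=3,f=5) a[fast]=6≠a[slow]=5 write a[4]=6 → slow++,fast++
(s=4,f=6) a[fast]=8≠a[slow]=6 write a[5]=8 → slow++,fast++

slow=5, fast=7, prefix=[1, 3, 4, 5, 6, 8]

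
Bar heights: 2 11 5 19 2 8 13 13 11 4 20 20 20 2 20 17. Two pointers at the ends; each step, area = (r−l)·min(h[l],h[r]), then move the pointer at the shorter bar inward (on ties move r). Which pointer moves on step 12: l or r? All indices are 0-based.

l=0 r=15: min(2,17)*15=30 best=30 *, l++
l=1 r=15: min(11,17)*14=154 best=154 *, l++
l=2 r=15: min(5,17)*13=65 best=154, l++
l=3 r=15: min(19,17)*12=204 best=204 *, r--
l=3 r=14: min(19,20)*11=209 best=209 *, l++
l=4 r=14: min(2,20)*10=20 best=209, l++
l=5 r=14: min(8,20)*9=72 best=209, l++
l=6 r=14: min(13,20)*8=104 best=209, l++
l=7 r=14: min(13,20)*7=91 best=209, l++
l=8 r=14: min(11,20)*6=66 best=209, l++
l=9 r=14: min(4,20)*5=20 best=209, l++
l=10 r=14: min(20,20)*4=80 best=209, r--

r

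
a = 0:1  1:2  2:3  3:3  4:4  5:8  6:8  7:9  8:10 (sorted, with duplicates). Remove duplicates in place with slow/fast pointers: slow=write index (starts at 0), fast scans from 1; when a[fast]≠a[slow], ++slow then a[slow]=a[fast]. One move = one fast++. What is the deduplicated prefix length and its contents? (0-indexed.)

length 7; prefix = [1, 2, 3, 4, 8, 9, 10]

slow=0 fast=1: a[fast]=2≠a[slow]=1 write a[1]=2, slow++,fast++
slow=1 fast=2: a[fast]=3≠a[slow]=2 write a[2]=3, slow++,fast++
slow=2 fast=3: a[fast]=3=a[slow] dup, fast++
slow=2 fast=4: a[fast]=4≠a[slow]=3 write a[3]=4, slow++,fast++
slow=3 fast=5: a[fast]=8≠a[slow]=4 write a[4]=8, slow++,fast++
slow=4 fast=6: a[fast]=8=a[slow] dup, fast++
slow=4 fast=7: a[fast]=9≠a[slow]=8 write a[5]=9, slow++,fast++
slow=5 fast=8: a[fast]=10≠a[slow]=9 write a[6]=10, slow++,fast++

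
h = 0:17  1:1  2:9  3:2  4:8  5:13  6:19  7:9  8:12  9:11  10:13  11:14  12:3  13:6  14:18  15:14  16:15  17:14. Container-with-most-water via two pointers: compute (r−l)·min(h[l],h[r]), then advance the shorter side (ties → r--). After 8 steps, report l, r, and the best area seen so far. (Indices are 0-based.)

l=5, r=14, best area=240

l=0 r=17: min(17,14)*17=238 best=238 *, r--
l=0 r=16: min(17,15)*16=240 best=240 *, r--
l=0 r=15: min(17,14)*15=210 best=240, r--
l=0 r=14: min(17,18)*14=238 best=240, l++
l=1 r=14: min(1,18)*13=13 best=240, l++
l=2 r=14: min(9,18)*12=108 best=240, l++
l=3 r=14: min(2,18)*11=22 best=240, l++
l=4 r=14: min(8,18)*10=80 best=240, l++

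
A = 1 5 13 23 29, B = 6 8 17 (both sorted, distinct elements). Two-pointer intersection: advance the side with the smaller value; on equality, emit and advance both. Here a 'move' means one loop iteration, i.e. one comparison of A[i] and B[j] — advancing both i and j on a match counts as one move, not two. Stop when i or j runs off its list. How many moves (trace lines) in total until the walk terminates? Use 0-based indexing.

[i=0,j=0] 1<6 → i++
[i=1,j=0] 5<6 → i++
[i=2,j=0] 13>6 → j++
[i=2,j=1] 13>8 → j++
[i=2,j=2] 13<17 → i++
[i=3,j=2] 23>17 → j++

6 moves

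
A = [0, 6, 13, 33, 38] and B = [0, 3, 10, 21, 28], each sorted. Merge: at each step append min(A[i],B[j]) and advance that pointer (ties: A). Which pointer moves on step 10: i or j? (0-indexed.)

[i=0,j=0] A[i]=0<=B[j]=0 take 0 → i++
[i=1,j=0] A[i]=6>B[j]=0 take 0 → j++
[i=1,j=1] A[i]=6>B[j]=3 take 3 → j++
[i=1,j=2] A[i]=6<=B[j]=10 take 6 → i++
[i=2,j=2] A[i]=13>B[j]=10 take 10 → j++
[i=2,j=3] A[i]=13<=B[j]=21 take 13 → i++
[i=3,j=3] A[i]=33>B[j]=21 take 21 → j++
[i=3,j=4] A[i]=33>B[j]=28 take 28 → j++
[i=3,j=5] B done, take A[i]=33 → i++
[i=4,j=5] B done, take A[i]=38 → i++

i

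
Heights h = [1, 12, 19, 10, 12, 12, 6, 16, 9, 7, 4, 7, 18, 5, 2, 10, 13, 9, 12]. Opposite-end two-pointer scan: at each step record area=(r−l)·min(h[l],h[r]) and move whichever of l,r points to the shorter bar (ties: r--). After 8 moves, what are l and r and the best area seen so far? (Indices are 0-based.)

[0,18] min(1,12)*18=18 best=18 * → l++
[1,18] min(12,12)*17=204 best=204 * → r--
[1,17] min(12,9)*16=144 best=204 → r--
[1,16] min(12,13)*15=180 best=204 → l++
[2,16] min(19,13)*14=182 best=204 → r--
[2,15] min(19,10)*13=130 best=204 → r--
[2,14] min(19,2)*12=24 best=204 → r--
[2,13] min(19,5)*11=55 best=204 → r--

l=2, r=12, best area=204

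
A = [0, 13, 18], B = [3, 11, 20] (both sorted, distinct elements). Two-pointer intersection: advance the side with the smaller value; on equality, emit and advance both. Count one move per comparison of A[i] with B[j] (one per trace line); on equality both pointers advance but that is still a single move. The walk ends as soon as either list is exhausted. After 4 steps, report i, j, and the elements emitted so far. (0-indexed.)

[i=0,j=0] 0<3 → i++
[i=1,j=0] 13>3 → j++
[i=1,j=1] 13>11 → j++
[i=1,j=2] 13<20 → i++

i=2, j=2, emitted=[]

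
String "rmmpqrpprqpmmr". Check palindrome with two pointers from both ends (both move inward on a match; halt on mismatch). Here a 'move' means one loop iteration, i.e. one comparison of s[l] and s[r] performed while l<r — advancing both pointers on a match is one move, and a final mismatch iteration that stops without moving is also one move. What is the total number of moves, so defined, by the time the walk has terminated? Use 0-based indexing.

7 moves

l=0 r=13: 'r'=='r', l++,r--
l=1 r=12: 'm'=='m', l++,r--
l=2 r=11: 'm'=='m', l++,r--
l=3 r=10: 'p'=='p', l++,r--
l=4 r=9: 'q'=='q', l++,r--
l=5 r=8: 'r'=='r', l++,r--
l=6 r=7: 'p'=='p', l++,r--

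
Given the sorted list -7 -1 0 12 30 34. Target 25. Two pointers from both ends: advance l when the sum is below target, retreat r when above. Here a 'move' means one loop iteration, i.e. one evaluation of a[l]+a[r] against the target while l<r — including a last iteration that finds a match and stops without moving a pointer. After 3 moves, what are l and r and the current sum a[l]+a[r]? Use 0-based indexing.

l=1, r=3, sum=11

l=0 r=5: -7+34=27 >25, r--
l=0 r=4: -7+30=23 <25, l++
l=1 r=4: -1+30=29 >25, r--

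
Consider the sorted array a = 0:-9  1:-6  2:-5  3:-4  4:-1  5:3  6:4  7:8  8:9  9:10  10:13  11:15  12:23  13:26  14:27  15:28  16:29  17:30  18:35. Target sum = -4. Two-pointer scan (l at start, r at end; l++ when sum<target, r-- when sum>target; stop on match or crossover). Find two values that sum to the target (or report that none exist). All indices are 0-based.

[0,18] -9+35=26 >-4 → r--
[0,17] -9+30=21 >-4 → r--
[0,16] -9+29=20 >-4 → r--
[0,15] -9+28=19 >-4 → r--
[0,14] -9+27=18 >-4 → r--
[0,13] -9+26=17 >-4 → r--
[0,12] -9+23=14 >-4 → r--
[0,11] -9+15=6 >-4 → r--
[0,10] -9+13=4 >-4 → r--
[0,9] -9+10=1 >-4 → r--
[0,8] -9+9=0 >-4 → r--
[0,7] -9+8=-1 >-4 → r--
[0,6] -9+4=-5 <-4 → l++
[1,6] -6+4=-2 >-4 → r--
[1,5] -6+3=-3 >-4 → r--
[1,4] -6+-1=-7 <-4 → l++
[2,4] -5+-1=-6 <-4 → l++
[3,4] -4+-1=-5 <-4 → l++

no pair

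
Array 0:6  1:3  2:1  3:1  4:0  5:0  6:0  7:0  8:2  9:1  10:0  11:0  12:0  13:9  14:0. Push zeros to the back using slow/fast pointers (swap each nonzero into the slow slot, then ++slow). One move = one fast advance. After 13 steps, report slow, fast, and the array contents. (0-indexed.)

slow=0 fast=0: a[fast]=6≠0 swap→a[0]=6, slow++,fast++
slow=1 fast=1: a[fast]=3≠0 swap→a[1]=3, slow++,fast++
slow=2 fast=2: a[fast]=1≠0 swap→a[2]=1, slow++,fast++
slow=3 fast=3: a[fast]=1≠0 swap→a[3]=1, slow++,fast++
slow=4 fast=4: a[fast]=0, fast++
slow=4 fast=5: a[fast]=0, fast++
slow=4 fast=6: a[fast]=0, fast++
slow=4 fast=7: a[fast]=0, fast++
slow=4 fast=8: a[fast]=2≠0 swap→a[4]=2, slow++,fast++
slow=5 fast=9: a[fast]=1≠0 swap→a[5]=1, slow++,fast++
slow=6 fast=10: a[fast]=0, fast++
slow=6 fast=11: a[fast]=0, fast++
slow=6 fast=12: a[fast]=0, fast++

slow=6, fast=13, a=[6, 3, 1, 1, 2, 1, 0, 0, 0, 0, 0, 0, 0, 9, 0]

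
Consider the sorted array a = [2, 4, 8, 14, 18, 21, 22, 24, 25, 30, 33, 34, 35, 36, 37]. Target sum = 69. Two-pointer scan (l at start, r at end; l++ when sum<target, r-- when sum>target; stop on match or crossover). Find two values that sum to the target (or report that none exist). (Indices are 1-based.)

l=1 r=15: 2+37=39 <69, l++
l=2 r=15: 4+37=41 <69, l++
l=3 r=15: 8+37=45 <69, l++
l=4 r=15: 14+37=51 <69, l++
l=5 r=15: 18+37=55 <69, l++
l=6 r=15: 21+37=58 <69, l++
l=7 r=15: 22+37=59 <69, l++
l=8 r=15: 24+37=61 <69, l++
l=9 r=15: 25+37=62 <69, l++
l=10 r=15: 30+37=67 <69, l++
l=11 r=15: 33+37=70 >69, r--
l=11 r=14: 33+36=69, found

(33, 36)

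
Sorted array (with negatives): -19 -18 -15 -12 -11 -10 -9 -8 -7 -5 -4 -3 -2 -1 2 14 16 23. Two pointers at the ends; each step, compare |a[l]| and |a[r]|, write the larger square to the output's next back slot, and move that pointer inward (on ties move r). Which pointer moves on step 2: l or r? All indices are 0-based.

l

l=0 r=17: |-19|<=|23| out[17]=529, r--
l=0 r=16: |-19|>|16| out[16]=361, l++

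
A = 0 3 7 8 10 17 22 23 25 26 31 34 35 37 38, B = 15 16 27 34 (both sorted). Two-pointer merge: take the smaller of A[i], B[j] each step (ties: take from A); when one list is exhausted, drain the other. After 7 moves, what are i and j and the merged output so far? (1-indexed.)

i=1 j=1: A[i]=0<=B[j]=15 take 0, i++
i=2 j=1: A[i]=3<=B[j]=15 take 3, i++
i=3 j=1: A[i]=7<=B[j]=15 take 7, i++
i=4 j=1: A[i]=8<=B[j]=15 take 8, i++
i=5 j=1: A[i]=10<=B[j]=15 take 10, i++
i=6 j=1: A[i]=17>B[j]=15 take 15, j++
i=6 j=2: A[i]=17>B[j]=16 take 16, j++

i=6, j=3, merged so far=[0, 3, 7, 8, 10, 15, 16]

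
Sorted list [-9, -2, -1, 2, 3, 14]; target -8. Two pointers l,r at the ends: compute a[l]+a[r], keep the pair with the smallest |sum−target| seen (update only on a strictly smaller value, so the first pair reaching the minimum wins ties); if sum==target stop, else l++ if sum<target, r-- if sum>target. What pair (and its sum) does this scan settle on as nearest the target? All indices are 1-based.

l=1 r=6: -9+14=5 d=13 *, r--
l=1 r=5: -9+3=-6 d=2 *, r--
l=1 r=4: -9+2=-7 d=1 *, r--
l=1 r=3: -9+-1=-10 d=2, l++
l=2 r=3: -2+-1=-3 d=5, r--

pair (-9, 2) with sum -7 (|Δ|=1)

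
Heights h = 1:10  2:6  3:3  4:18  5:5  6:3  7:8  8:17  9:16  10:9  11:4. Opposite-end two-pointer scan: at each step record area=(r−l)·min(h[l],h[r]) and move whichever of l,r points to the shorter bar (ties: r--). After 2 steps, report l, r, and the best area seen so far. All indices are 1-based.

l=1 r=11: min(10,4)*10=40 best=40 *, r--
l=1 r=10: min(10,9)*9=81 best=81 *, r--

l=1, r=9, best area=81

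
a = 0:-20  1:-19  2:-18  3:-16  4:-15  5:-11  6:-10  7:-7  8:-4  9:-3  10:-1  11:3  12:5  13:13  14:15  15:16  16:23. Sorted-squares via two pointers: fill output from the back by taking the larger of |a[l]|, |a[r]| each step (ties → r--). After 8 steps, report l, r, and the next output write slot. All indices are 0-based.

l=5, r=13, next write slot=8

[0,16] |-20|<=|23| out[16]=529 → r--
[0,15] |-20|>|16| out[15]=400 → l++
[1,15] |-19|>|16| out[14]=361 → l++
[2,15] |-18|>|16| out[13]=324 → l++
[3,15] |-16|<=|16| out[12]=256 → r--
[3,14] |-16|>|15| out[11]=256 → l++
[4,14] |-15|<=|15| out[10]=225 → r--
[4,13] |-15|>|13| out[9]=225 → l++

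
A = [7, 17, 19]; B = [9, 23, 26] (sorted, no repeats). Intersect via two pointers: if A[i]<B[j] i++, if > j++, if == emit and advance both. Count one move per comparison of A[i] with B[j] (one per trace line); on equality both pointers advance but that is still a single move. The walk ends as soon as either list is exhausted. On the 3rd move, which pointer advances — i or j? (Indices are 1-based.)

[i=1,j=1] 7<9 → i++
[i=2,j=1] 17>9 → j++
[i=2,j=2] 17<23 → i++

i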